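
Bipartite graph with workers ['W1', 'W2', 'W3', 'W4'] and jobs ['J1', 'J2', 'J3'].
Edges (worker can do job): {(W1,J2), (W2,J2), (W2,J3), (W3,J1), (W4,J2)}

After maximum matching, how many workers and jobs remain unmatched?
Unmatched: 1 workers, 0 jobs

Maximum matching size: 3
Workers: 4 total, 3 matched, 1 unmatched
Jobs: 3 total, 3 matched, 0 unmatched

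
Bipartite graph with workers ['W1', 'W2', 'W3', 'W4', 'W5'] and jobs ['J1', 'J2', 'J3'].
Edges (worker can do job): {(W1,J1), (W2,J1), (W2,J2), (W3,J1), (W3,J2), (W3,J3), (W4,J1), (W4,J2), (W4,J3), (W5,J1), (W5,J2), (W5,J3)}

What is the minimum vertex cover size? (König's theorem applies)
Minimum vertex cover size = 3

By König's theorem: in bipartite graphs,
min vertex cover = max matching = 3

Maximum matching has size 3, so minimum vertex cover also has size 3.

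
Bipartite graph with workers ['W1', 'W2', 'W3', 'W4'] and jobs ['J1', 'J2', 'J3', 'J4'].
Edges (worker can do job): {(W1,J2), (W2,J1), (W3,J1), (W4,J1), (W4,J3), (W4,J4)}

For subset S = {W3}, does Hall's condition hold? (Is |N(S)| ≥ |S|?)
Yes: |N(S)| = 1, |S| = 1

Subset S = {W3}
Neighbors N(S) = {J1}

|N(S)| = 1, |S| = 1
Hall's condition: |N(S)| ≥ |S| is satisfied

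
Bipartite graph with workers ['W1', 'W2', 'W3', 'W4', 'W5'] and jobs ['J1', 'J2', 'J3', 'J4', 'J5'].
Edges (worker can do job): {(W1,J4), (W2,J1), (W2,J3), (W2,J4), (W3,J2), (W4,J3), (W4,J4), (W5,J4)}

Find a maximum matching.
Matching: {(W2,J1), (W3,J2), (W4,J3), (W5,J4)}

Maximum matching (size 4):
  W2 → J1
  W3 → J2
  W4 → J3
  W5 → J4

Each worker is assigned to at most one job, and each job to at most one worker.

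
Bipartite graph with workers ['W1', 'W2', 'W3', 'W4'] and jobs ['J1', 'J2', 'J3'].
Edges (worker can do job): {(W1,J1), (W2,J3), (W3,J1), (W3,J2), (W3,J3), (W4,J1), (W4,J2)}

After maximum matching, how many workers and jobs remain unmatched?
Unmatched: 1 workers, 0 jobs

Maximum matching size: 3
Workers: 4 total, 3 matched, 1 unmatched
Jobs: 3 total, 3 matched, 0 unmatched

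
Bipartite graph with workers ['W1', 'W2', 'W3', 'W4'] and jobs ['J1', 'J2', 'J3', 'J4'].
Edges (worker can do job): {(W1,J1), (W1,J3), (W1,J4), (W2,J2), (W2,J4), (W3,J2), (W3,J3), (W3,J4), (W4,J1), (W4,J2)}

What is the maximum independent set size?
Maximum independent set = 4

By König's theorem:
- Min vertex cover = Max matching = 4
- Max independent set = Total vertices - Min vertex cover
- Max independent set = 8 - 4 = 4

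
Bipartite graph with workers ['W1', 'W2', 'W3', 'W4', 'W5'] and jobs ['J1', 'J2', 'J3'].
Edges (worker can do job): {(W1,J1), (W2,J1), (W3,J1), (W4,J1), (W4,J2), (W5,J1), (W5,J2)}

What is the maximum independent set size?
Maximum independent set = 6

By König's theorem:
- Min vertex cover = Max matching = 2
- Max independent set = Total vertices - Min vertex cover
- Max independent set = 8 - 2 = 6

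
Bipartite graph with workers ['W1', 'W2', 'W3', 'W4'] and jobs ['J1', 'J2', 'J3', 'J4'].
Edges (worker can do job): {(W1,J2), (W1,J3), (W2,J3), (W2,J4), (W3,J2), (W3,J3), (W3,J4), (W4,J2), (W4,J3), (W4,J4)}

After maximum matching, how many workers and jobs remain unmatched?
Unmatched: 1 workers, 1 jobs

Maximum matching size: 3
Workers: 4 total, 3 matched, 1 unmatched
Jobs: 4 total, 3 matched, 1 unmatched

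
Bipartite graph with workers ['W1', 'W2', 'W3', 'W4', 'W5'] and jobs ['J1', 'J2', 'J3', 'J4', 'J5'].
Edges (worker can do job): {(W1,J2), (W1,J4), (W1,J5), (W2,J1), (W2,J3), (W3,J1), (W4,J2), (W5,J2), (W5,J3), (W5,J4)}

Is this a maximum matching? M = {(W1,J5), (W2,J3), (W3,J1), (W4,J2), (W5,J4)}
Yes, size 5 is maximum

Proposed matching has size 5.
Maximum matching size for this graph: 5.

This is a maximum matching.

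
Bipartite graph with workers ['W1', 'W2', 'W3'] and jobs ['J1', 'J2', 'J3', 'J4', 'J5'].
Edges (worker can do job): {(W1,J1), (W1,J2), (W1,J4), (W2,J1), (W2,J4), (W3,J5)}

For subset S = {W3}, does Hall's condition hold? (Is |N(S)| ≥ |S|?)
Yes: |N(S)| = 1, |S| = 1

Subset S = {W3}
Neighbors N(S) = {J5}

|N(S)| = 1, |S| = 1
Hall's condition: |N(S)| ≥ |S| is satisfied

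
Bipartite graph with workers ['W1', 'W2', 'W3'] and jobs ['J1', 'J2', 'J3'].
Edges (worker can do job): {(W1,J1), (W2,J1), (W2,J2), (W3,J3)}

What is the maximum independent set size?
Maximum independent set = 3

By König's theorem:
- Min vertex cover = Max matching = 3
- Max independent set = Total vertices - Min vertex cover
- Max independent set = 6 - 3 = 3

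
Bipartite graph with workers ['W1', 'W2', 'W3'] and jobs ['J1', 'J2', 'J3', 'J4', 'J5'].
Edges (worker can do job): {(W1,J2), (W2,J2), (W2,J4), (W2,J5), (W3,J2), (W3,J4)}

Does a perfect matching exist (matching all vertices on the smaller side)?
Yes, perfect matching exists (size 3)

Perfect matching: {(W1,J2), (W2,J5), (W3,J4)}
All 3 vertices on the smaller side are matched.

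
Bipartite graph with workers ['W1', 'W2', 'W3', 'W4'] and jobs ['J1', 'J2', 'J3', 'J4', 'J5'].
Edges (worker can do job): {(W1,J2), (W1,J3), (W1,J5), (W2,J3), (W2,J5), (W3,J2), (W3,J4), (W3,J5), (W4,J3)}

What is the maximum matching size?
Maximum matching size = 4

Maximum matching: {(W1,J2), (W2,J5), (W3,J4), (W4,J3)}
Size: 4

This assigns 4 workers to 4 distinct jobs.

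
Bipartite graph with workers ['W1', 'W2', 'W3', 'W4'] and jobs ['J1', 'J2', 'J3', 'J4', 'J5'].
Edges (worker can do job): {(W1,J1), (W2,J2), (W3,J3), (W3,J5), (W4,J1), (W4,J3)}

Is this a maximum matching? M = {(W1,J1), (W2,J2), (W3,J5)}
No, size 3 is not maximum

Proposed matching has size 3.
Maximum matching size for this graph: 4.

This is NOT maximum - can be improved to size 4.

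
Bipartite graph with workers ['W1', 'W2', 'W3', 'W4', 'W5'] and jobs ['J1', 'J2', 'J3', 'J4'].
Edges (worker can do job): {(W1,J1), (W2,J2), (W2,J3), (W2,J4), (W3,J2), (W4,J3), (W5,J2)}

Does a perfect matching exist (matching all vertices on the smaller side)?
Yes, perfect matching exists (size 4)

Perfect matching: {(W1,J1), (W2,J4), (W3,J2), (W4,J3)}
All 4 vertices on the smaller side are matched.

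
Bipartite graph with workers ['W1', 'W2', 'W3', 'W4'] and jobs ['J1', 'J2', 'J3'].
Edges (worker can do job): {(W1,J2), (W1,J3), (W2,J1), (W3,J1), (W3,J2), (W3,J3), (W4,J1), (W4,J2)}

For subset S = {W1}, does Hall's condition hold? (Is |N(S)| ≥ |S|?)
Yes: |N(S)| = 2, |S| = 1

Subset S = {W1}
Neighbors N(S) = {J2, J3}

|N(S)| = 2, |S| = 1
Hall's condition: |N(S)| ≥ |S| is satisfied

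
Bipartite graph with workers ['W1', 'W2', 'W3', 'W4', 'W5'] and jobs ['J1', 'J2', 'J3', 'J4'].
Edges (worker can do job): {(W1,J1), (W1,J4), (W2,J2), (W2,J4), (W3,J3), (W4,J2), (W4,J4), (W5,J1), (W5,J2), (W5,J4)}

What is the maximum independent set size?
Maximum independent set = 5

By König's theorem:
- Min vertex cover = Max matching = 4
- Max independent set = Total vertices - Min vertex cover
- Max independent set = 9 - 4 = 5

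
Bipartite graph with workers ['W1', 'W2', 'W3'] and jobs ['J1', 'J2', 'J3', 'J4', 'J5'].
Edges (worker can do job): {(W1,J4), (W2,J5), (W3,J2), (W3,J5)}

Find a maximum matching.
Matching: {(W1,J4), (W2,J5), (W3,J2)}

Maximum matching (size 3):
  W1 → J4
  W2 → J5
  W3 → J2

Each worker is assigned to at most one job, and each job to at most one worker.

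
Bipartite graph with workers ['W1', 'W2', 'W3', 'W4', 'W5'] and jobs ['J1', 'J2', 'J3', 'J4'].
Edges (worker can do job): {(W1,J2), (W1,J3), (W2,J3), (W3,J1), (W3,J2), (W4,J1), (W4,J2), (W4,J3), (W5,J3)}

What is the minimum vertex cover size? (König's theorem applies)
Minimum vertex cover size = 3

By König's theorem: in bipartite graphs,
min vertex cover = max matching = 3

Maximum matching has size 3, so minimum vertex cover also has size 3.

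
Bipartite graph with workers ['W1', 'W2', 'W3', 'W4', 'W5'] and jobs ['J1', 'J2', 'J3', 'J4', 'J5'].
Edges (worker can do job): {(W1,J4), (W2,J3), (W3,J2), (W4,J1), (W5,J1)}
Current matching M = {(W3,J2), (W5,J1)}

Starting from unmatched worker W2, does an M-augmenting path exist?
Yes: W2 → J3

An M-augmenting path alternates non-matching / matching edges, starting and ending at unmatched vertices.
Path: W2 → J3
(J3 is unmatched in M, so the path is augmenting.)
Flipping edges along this path would increase |M| from 2 to 3.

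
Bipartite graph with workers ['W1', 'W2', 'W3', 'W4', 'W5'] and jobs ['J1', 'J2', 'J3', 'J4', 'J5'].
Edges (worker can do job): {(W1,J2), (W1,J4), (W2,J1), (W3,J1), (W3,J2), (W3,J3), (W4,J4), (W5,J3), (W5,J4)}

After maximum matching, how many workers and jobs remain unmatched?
Unmatched: 1 workers, 1 jobs

Maximum matching size: 4
Workers: 5 total, 4 matched, 1 unmatched
Jobs: 5 total, 4 matched, 1 unmatched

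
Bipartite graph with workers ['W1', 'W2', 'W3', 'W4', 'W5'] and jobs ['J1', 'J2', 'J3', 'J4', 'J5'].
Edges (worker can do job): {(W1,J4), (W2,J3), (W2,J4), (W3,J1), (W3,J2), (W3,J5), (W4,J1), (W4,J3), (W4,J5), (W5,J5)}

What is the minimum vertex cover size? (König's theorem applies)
Minimum vertex cover size = 5

By König's theorem: in bipartite graphs,
min vertex cover = max matching = 5

Maximum matching has size 5, so minimum vertex cover also has size 5.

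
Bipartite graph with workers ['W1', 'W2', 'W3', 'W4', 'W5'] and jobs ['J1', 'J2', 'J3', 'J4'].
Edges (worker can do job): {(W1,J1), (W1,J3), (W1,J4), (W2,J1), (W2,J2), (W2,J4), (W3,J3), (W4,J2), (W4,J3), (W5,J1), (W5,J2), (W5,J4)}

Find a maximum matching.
Matching: {(W1,J1), (W2,J4), (W3,J3), (W5,J2)}

Maximum matching (size 4):
  W1 → J1
  W2 → J4
  W3 → J3
  W5 → J2

Each worker is assigned to at most one job, and each job to at most one worker.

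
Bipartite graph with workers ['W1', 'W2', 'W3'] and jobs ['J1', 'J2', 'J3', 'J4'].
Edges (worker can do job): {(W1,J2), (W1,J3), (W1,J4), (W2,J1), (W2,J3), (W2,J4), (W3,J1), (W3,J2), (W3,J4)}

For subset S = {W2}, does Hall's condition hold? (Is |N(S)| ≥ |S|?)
Yes: |N(S)| = 3, |S| = 1

Subset S = {W2}
Neighbors N(S) = {J1, J3, J4}

|N(S)| = 3, |S| = 1
Hall's condition: |N(S)| ≥ |S| is satisfied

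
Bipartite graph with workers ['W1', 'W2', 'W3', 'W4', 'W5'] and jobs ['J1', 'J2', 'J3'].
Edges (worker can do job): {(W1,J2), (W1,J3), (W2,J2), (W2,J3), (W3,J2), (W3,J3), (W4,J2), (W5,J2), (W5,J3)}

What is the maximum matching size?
Maximum matching size = 2

Maximum matching: {(W3,J3), (W5,J2)}
Size: 2

This assigns 2 workers to 2 distinct jobs.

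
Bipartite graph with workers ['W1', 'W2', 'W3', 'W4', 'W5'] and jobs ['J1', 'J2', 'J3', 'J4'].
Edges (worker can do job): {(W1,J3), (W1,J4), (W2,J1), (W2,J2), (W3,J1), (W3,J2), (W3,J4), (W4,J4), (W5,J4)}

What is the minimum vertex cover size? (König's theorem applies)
Minimum vertex cover size = 4

By König's theorem: in bipartite graphs,
min vertex cover = max matching = 4

Maximum matching has size 4, so minimum vertex cover also has size 4.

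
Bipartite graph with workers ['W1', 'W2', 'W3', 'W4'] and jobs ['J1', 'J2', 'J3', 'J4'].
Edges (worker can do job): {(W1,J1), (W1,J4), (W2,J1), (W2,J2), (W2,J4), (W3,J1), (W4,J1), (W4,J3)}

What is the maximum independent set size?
Maximum independent set = 4

By König's theorem:
- Min vertex cover = Max matching = 4
- Max independent set = Total vertices - Min vertex cover
- Max independent set = 8 - 4 = 4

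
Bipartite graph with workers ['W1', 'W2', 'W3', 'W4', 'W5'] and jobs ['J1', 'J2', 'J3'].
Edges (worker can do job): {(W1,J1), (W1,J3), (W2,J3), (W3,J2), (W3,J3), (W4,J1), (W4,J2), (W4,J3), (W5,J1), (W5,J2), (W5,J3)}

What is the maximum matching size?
Maximum matching size = 3

Maximum matching: {(W3,J3), (W4,J1), (W5,J2)}
Size: 3

This assigns 3 workers to 3 distinct jobs.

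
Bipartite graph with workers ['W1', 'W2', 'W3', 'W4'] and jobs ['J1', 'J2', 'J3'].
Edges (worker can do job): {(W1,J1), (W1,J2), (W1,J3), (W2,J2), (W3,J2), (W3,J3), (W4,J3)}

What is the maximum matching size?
Maximum matching size = 3

Maximum matching: {(W1,J1), (W3,J2), (W4,J3)}
Size: 3

This assigns 3 workers to 3 distinct jobs.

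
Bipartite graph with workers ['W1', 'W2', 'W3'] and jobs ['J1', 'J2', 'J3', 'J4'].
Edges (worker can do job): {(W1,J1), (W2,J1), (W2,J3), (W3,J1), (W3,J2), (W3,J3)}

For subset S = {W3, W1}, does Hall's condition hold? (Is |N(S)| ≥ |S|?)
Yes: |N(S)| = 3, |S| = 2

Subset S = {W3, W1}
Neighbors N(S) = {J1, J2, J3}

|N(S)| = 3, |S| = 2
Hall's condition: |N(S)| ≥ |S| is satisfied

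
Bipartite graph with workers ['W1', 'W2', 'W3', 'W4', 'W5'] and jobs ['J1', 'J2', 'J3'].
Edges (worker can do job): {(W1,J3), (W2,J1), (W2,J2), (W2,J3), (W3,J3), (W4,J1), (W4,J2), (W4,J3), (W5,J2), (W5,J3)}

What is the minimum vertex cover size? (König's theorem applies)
Minimum vertex cover size = 3

By König's theorem: in bipartite graphs,
min vertex cover = max matching = 3

Maximum matching has size 3, so minimum vertex cover also has size 3.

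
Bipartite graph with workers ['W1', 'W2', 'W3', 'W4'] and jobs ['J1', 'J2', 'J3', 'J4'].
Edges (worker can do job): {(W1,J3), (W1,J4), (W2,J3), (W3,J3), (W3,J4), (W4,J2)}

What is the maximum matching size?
Maximum matching size = 3

Maximum matching: {(W1,J4), (W3,J3), (W4,J2)}
Size: 3

This assigns 3 workers to 3 distinct jobs.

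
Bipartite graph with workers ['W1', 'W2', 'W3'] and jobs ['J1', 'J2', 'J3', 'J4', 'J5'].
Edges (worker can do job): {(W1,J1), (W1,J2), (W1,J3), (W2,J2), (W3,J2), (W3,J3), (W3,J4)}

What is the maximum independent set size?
Maximum independent set = 5

By König's theorem:
- Min vertex cover = Max matching = 3
- Max independent set = Total vertices - Min vertex cover
- Max independent set = 8 - 3 = 5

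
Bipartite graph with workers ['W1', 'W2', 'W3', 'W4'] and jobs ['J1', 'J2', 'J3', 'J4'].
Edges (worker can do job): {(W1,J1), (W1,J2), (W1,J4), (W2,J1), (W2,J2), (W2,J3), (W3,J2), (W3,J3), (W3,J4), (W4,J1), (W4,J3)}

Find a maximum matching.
Matching: {(W1,J4), (W2,J2), (W3,J3), (W4,J1)}

Maximum matching (size 4):
  W1 → J4
  W2 → J2
  W3 → J3
  W4 → J1

Each worker is assigned to at most one job, and each job to at most one worker.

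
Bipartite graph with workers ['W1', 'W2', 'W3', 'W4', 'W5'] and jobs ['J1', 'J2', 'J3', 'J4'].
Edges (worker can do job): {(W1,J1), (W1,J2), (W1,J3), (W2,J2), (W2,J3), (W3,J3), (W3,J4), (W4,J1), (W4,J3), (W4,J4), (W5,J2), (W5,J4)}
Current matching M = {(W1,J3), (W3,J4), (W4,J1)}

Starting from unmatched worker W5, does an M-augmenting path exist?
Yes: W5 → J4 → W3 → J3 → W1 → J2

An M-augmenting path alternates non-matching / matching edges, starting and ending at unmatched vertices.
Path: W5 → J4 → W3 → J3 → W1 → J2
(J2 is unmatched in M, so the path is augmenting.)
Flipping edges along this path would increase |M| from 3 to 4.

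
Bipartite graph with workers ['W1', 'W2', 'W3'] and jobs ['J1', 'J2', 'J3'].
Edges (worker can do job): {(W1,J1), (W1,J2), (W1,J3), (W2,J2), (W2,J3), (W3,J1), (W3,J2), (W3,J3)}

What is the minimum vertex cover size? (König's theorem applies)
Minimum vertex cover size = 3

By König's theorem: in bipartite graphs,
min vertex cover = max matching = 3

Maximum matching has size 3, so minimum vertex cover also has size 3.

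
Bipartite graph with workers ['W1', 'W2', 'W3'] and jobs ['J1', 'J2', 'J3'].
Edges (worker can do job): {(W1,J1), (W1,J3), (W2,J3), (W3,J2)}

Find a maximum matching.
Matching: {(W1,J1), (W2,J3), (W3,J2)}

Maximum matching (size 3):
  W1 → J1
  W2 → J3
  W3 → J2

Each worker is assigned to at most one job, and each job to at most one worker.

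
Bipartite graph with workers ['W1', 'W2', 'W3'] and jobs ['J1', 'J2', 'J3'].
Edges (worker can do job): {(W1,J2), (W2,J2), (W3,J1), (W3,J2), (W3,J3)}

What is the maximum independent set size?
Maximum independent set = 4

By König's theorem:
- Min vertex cover = Max matching = 2
- Max independent set = Total vertices - Min vertex cover
- Max independent set = 6 - 2 = 4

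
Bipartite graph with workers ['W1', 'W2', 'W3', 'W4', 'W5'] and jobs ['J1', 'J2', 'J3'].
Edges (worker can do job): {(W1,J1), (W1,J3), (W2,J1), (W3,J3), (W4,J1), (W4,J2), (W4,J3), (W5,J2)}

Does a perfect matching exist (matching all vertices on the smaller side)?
Yes, perfect matching exists (size 3)

Perfect matching: {(W3,J3), (W4,J1), (W5,J2)}
All 3 vertices on the smaller side are matched.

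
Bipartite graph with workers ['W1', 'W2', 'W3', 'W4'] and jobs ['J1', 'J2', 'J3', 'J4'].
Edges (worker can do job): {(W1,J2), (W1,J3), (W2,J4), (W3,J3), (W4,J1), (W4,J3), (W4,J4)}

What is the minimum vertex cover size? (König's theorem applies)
Minimum vertex cover size = 4

By König's theorem: in bipartite graphs,
min vertex cover = max matching = 4

Maximum matching has size 4, so minimum vertex cover also has size 4.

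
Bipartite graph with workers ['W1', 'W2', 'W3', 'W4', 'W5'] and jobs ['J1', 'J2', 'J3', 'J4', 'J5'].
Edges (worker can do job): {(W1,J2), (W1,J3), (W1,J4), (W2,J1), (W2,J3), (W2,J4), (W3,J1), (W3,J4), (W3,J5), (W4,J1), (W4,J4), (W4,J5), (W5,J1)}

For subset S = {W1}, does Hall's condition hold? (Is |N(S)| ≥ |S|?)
Yes: |N(S)| = 3, |S| = 1

Subset S = {W1}
Neighbors N(S) = {J2, J3, J4}

|N(S)| = 3, |S| = 1
Hall's condition: |N(S)| ≥ |S| is satisfied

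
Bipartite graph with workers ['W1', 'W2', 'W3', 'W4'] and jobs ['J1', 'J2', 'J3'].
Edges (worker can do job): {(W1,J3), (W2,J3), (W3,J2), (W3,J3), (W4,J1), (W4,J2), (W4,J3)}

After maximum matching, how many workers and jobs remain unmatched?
Unmatched: 1 workers, 0 jobs

Maximum matching size: 3
Workers: 4 total, 3 matched, 1 unmatched
Jobs: 3 total, 3 matched, 0 unmatched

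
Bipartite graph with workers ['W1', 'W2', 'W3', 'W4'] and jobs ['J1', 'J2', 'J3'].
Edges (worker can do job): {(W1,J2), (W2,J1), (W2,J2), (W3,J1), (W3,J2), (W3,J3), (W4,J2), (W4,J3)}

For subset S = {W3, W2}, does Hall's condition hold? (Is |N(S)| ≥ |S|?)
Yes: |N(S)| = 3, |S| = 2

Subset S = {W3, W2}
Neighbors N(S) = {J1, J2, J3}

|N(S)| = 3, |S| = 2
Hall's condition: |N(S)| ≥ |S| is satisfied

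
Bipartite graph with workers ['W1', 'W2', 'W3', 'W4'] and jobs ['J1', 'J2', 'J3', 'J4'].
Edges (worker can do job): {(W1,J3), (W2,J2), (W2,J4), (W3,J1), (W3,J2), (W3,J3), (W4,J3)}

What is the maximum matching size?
Maximum matching size = 3

Maximum matching: {(W2,J4), (W3,J2), (W4,J3)}
Size: 3

This assigns 3 workers to 3 distinct jobs.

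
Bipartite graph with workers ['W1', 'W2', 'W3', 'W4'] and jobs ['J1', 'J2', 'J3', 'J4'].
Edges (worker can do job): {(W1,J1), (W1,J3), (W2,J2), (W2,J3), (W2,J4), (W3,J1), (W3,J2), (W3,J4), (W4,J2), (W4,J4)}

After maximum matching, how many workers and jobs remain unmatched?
Unmatched: 0 workers, 0 jobs

Maximum matching size: 4
Workers: 4 total, 4 matched, 0 unmatched
Jobs: 4 total, 4 matched, 0 unmatched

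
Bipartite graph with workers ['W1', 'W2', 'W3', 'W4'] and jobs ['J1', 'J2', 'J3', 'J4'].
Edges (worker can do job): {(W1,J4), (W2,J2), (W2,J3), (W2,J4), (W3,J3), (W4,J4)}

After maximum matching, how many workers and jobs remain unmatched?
Unmatched: 1 workers, 1 jobs

Maximum matching size: 3
Workers: 4 total, 3 matched, 1 unmatched
Jobs: 4 total, 3 matched, 1 unmatched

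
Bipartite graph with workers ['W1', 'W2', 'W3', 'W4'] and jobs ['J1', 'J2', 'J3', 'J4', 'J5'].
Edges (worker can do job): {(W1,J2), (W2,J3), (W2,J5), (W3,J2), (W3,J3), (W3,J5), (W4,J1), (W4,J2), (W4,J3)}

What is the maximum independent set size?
Maximum independent set = 5

By König's theorem:
- Min vertex cover = Max matching = 4
- Max independent set = Total vertices - Min vertex cover
- Max independent set = 9 - 4 = 5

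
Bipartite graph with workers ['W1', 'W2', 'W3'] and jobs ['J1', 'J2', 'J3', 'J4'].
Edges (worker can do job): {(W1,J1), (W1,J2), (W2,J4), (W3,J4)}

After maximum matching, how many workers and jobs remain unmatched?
Unmatched: 1 workers, 2 jobs

Maximum matching size: 2
Workers: 3 total, 2 matched, 1 unmatched
Jobs: 4 total, 2 matched, 2 unmatched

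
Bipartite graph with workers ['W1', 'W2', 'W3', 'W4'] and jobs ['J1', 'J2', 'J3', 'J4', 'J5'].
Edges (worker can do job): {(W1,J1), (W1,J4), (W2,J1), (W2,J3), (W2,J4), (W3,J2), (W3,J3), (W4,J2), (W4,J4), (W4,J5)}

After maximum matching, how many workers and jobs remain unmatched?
Unmatched: 0 workers, 1 jobs

Maximum matching size: 4
Workers: 4 total, 4 matched, 0 unmatched
Jobs: 5 total, 4 matched, 1 unmatched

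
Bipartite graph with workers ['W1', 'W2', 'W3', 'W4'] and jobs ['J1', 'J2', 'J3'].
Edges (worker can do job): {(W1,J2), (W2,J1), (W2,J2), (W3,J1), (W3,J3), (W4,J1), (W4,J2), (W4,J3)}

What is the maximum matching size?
Maximum matching size = 3

Maximum matching: {(W1,J2), (W3,J3), (W4,J1)}
Size: 3

This assigns 3 workers to 3 distinct jobs.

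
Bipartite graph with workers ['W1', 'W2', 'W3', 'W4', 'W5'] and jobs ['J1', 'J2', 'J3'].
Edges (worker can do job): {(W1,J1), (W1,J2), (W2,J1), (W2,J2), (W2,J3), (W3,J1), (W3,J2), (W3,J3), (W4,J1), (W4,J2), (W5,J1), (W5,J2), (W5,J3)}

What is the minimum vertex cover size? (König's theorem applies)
Minimum vertex cover size = 3

By König's theorem: in bipartite graphs,
min vertex cover = max matching = 3

Maximum matching has size 3, so minimum vertex cover also has size 3.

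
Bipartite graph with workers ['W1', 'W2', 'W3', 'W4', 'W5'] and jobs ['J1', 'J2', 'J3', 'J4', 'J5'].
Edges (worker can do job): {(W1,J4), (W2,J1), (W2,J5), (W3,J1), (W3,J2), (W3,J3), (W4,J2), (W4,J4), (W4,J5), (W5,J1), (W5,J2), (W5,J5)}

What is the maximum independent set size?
Maximum independent set = 5

By König's theorem:
- Min vertex cover = Max matching = 5
- Max independent set = Total vertices - Min vertex cover
- Max independent set = 10 - 5 = 5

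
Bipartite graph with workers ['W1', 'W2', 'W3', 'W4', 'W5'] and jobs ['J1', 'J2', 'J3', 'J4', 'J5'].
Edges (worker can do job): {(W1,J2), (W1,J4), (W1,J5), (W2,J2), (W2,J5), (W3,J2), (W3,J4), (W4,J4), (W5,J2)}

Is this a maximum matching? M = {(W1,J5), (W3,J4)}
No, size 2 is not maximum

Proposed matching has size 2.
Maximum matching size for this graph: 3.

This is NOT maximum - can be improved to size 3.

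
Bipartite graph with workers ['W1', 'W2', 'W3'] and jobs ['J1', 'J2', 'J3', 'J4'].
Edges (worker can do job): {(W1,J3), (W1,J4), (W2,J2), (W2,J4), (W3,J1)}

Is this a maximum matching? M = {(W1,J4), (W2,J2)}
No, size 2 is not maximum

Proposed matching has size 2.
Maximum matching size for this graph: 3.

This is NOT maximum - can be improved to size 3.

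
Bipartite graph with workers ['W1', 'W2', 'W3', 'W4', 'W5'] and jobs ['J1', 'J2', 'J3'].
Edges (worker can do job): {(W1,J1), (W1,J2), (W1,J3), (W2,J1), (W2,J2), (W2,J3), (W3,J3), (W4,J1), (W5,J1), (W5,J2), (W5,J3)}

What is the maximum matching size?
Maximum matching size = 3

Maximum matching: {(W3,J3), (W4,J1), (W5,J2)}
Size: 3

This assigns 3 workers to 3 distinct jobs.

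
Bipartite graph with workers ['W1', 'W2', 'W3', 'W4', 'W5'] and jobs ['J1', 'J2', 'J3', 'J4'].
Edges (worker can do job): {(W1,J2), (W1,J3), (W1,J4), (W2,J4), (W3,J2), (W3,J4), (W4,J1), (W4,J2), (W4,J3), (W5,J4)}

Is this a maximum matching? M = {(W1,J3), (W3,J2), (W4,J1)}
No, size 3 is not maximum

Proposed matching has size 3.
Maximum matching size for this graph: 4.

This is NOT maximum - can be improved to size 4.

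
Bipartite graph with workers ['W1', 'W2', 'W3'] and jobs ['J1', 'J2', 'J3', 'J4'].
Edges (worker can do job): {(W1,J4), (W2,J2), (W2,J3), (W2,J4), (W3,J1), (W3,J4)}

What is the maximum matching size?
Maximum matching size = 3

Maximum matching: {(W1,J4), (W2,J3), (W3,J1)}
Size: 3

This assigns 3 workers to 3 distinct jobs.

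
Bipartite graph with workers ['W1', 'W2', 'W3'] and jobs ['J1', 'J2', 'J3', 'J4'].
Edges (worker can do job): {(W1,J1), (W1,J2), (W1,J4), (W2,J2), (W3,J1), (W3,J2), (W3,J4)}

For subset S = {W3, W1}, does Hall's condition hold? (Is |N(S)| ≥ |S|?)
Yes: |N(S)| = 3, |S| = 2

Subset S = {W3, W1}
Neighbors N(S) = {J1, J2, J4}

|N(S)| = 3, |S| = 2
Hall's condition: |N(S)| ≥ |S| is satisfied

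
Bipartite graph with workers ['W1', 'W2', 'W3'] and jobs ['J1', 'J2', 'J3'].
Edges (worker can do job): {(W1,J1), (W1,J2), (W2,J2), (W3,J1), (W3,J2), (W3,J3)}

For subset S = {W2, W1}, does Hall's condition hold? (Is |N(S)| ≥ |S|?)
Yes: |N(S)| = 2, |S| = 2

Subset S = {W2, W1}
Neighbors N(S) = {J1, J2}

|N(S)| = 2, |S| = 2
Hall's condition: |N(S)| ≥ |S| is satisfied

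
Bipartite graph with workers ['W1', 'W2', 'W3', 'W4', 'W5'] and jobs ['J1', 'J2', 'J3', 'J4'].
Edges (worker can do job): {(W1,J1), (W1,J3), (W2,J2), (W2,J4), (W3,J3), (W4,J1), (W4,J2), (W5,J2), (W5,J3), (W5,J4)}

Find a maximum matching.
Matching: {(W2,J4), (W3,J3), (W4,J1), (W5,J2)}

Maximum matching (size 4):
  W2 → J4
  W3 → J3
  W4 → J1
  W5 → J2

Each worker is assigned to at most one job, and each job to at most one worker.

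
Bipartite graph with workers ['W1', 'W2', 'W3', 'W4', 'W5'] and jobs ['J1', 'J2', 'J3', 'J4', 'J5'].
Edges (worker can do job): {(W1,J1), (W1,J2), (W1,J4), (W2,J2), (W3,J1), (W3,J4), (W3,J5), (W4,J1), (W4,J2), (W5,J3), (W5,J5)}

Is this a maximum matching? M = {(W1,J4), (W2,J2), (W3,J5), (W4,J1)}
No, size 4 is not maximum

Proposed matching has size 4.
Maximum matching size for this graph: 5.

This is NOT maximum - can be improved to size 5.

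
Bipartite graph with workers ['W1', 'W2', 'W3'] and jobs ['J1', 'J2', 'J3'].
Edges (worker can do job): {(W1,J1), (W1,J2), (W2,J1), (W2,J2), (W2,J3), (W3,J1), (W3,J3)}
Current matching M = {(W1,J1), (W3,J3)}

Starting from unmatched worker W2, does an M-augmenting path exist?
Yes: W2 → J1 → W1 → J2

An M-augmenting path alternates non-matching / matching edges, starting and ending at unmatched vertices.
Path: W2 → J1 → W1 → J2
(J2 is unmatched in M, so the path is augmenting.)
Flipping edges along this path would increase |M| from 2 to 3.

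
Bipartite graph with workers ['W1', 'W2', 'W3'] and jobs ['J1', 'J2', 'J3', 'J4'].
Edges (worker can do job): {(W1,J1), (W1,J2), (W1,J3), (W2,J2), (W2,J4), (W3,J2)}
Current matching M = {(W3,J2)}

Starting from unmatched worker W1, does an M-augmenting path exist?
Yes: W1 → J3

An M-augmenting path alternates non-matching / matching edges, starting and ending at unmatched vertices.
Path: W1 → J3
(J3 is unmatched in M, so the path is augmenting.)
Flipping edges along this path would increase |M| from 1 to 2.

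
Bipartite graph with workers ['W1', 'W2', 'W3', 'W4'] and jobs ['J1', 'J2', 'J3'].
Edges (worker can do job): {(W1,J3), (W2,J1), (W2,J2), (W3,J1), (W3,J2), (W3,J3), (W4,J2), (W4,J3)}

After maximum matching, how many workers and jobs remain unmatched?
Unmatched: 1 workers, 0 jobs

Maximum matching size: 3
Workers: 4 total, 3 matched, 1 unmatched
Jobs: 3 total, 3 matched, 0 unmatched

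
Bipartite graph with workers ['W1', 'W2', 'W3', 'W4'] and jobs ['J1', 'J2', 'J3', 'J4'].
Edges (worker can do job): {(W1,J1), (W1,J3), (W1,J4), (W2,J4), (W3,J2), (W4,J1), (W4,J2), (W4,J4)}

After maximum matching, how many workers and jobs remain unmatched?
Unmatched: 0 workers, 0 jobs

Maximum matching size: 4
Workers: 4 total, 4 matched, 0 unmatched
Jobs: 4 total, 4 matched, 0 unmatched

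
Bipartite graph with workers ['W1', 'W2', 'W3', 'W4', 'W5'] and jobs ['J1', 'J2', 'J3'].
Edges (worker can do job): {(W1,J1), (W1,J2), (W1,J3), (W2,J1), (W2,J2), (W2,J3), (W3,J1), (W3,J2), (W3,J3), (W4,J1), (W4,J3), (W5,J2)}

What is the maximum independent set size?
Maximum independent set = 5

By König's theorem:
- Min vertex cover = Max matching = 3
- Max independent set = Total vertices - Min vertex cover
- Max independent set = 8 - 3 = 5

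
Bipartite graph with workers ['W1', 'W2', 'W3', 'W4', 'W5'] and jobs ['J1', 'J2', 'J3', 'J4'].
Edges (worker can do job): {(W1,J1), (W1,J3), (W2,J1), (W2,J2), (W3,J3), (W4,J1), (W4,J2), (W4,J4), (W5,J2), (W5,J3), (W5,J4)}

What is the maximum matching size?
Maximum matching size = 4

Maximum matching: {(W2,J2), (W3,J3), (W4,J1), (W5,J4)}
Size: 4

This assigns 4 workers to 4 distinct jobs.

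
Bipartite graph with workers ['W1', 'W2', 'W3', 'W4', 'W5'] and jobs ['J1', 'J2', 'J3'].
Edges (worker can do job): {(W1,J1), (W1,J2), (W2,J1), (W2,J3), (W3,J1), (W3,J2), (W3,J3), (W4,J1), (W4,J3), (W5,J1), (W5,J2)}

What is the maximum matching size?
Maximum matching size = 3

Maximum matching: {(W3,J1), (W4,J3), (W5,J2)}
Size: 3

This assigns 3 workers to 3 distinct jobs.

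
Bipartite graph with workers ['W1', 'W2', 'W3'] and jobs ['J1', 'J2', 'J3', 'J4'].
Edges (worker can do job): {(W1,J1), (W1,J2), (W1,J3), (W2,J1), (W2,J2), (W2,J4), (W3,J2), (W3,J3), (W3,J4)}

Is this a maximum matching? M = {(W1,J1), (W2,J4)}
No, size 2 is not maximum

Proposed matching has size 2.
Maximum matching size for this graph: 3.

This is NOT maximum - can be improved to size 3.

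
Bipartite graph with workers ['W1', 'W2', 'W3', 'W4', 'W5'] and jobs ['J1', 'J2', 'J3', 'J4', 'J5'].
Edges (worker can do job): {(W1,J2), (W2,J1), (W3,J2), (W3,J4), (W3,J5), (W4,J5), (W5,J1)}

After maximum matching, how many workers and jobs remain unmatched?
Unmatched: 1 workers, 1 jobs

Maximum matching size: 4
Workers: 5 total, 4 matched, 1 unmatched
Jobs: 5 total, 4 matched, 1 unmatched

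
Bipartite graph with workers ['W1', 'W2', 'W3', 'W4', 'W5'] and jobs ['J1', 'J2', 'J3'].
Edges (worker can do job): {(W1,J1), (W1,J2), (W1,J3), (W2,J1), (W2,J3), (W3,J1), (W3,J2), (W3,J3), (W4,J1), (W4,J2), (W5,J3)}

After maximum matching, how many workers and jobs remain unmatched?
Unmatched: 2 workers, 0 jobs

Maximum matching size: 3
Workers: 5 total, 3 matched, 2 unmatched
Jobs: 3 total, 3 matched, 0 unmatched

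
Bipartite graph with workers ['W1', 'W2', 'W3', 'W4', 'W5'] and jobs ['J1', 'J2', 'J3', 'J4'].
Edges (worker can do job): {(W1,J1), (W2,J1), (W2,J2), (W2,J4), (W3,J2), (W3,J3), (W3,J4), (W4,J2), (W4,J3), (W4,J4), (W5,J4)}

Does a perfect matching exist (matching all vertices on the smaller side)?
Yes, perfect matching exists (size 4)

Perfect matching: {(W1,J1), (W3,J3), (W4,J2), (W5,J4)}
All 4 vertices on the smaller side are matched.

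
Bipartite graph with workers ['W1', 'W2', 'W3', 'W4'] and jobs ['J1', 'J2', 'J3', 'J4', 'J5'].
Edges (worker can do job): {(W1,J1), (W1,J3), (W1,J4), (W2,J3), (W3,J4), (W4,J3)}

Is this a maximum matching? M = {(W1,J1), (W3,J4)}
No, size 2 is not maximum

Proposed matching has size 2.
Maximum matching size for this graph: 3.

This is NOT maximum - can be improved to size 3.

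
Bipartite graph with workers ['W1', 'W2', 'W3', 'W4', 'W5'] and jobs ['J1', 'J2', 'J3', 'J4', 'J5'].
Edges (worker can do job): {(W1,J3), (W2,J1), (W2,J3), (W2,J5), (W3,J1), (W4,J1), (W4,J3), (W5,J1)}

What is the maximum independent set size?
Maximum independent set = 7

By König's theorem:
- Min vertex cover = Max matching = 3
- Max independent set = Total vertices - Min vertex cover
- Max independent set = 10 - 3 = 7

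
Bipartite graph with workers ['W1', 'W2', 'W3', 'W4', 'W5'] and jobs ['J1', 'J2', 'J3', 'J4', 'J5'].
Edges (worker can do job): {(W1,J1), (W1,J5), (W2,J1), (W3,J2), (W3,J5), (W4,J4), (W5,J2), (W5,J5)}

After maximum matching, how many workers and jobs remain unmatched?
Unmatched: 1 workers, 1 jobs

Maximum matching size: 4
Workers: 5 total, 4 matched, 1 unmatched
Jobs: 5 total, 4 matched, 1 unmatched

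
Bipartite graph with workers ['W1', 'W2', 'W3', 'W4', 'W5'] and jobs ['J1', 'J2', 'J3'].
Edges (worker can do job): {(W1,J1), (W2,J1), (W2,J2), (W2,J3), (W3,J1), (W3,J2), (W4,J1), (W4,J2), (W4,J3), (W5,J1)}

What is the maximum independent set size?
Maximum independent set = 5

By König's theorem:
- Min vertex cover = Max matching = 3
- Max independent set = Total vertices - Min vertex cover
- Max independent set = 8 - 3 = 5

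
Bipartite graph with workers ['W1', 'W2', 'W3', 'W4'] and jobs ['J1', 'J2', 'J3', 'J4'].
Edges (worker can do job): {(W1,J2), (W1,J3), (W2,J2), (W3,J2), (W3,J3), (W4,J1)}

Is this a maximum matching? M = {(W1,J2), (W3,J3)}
No, size 2 is not maximum

Proposed matching has size 2.
Maximum matching size for this graph: 3.

This is NOT maximum - can be improved to size 3.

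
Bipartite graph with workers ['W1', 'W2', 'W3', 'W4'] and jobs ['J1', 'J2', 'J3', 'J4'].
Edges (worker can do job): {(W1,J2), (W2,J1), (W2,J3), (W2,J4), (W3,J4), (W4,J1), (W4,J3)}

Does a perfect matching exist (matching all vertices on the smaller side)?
Yes, perfect matching exists (size 4)

Perfect matching: {(W1,J2), (W2,J3), (W3,J4), (W4,J1)}
All 4 vertices on the smaller side are matched.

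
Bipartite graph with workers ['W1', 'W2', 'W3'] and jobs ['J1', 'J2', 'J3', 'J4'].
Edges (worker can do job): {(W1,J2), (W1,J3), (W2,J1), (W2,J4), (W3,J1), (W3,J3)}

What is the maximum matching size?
Maximum matching size = 3

Maximum matching: {(W1,J2), (W2,J4), (W3,J3)}
Size: 3

This assigns 3 workers to 3 distinct jobs.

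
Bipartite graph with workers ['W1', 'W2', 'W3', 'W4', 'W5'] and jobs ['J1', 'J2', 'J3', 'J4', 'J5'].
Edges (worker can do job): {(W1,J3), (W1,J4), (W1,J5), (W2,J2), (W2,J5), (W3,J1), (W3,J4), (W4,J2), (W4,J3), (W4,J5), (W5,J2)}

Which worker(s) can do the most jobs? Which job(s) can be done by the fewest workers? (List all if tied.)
Most versatile: W1, W4 (3 jobs); Least covered: J1 (1 workers)

Worker degrees (jobs they can do): W1:3, W2:2, W3:2, W4:3, W5:1
Job degrees (workers who can do it): J1:1, J2:3, J3:2, J4:2, J5:3

Maximum worker degree is 3, achieved by: W1, W4
Minimum job degree is 1, achieved by: J1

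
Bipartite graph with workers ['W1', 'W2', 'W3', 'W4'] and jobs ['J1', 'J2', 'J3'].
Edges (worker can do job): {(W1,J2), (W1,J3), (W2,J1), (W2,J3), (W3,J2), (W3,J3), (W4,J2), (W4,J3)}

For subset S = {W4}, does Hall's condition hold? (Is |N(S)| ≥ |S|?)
Yes: |N(S)| = 2, |S| = 1

Subset S = {W4}
Neighbors N(S) = {J2, J3}

|N(S)| = 2, |S| = 1
Hall's condition: |N(S)| ≥ |S| is satisfied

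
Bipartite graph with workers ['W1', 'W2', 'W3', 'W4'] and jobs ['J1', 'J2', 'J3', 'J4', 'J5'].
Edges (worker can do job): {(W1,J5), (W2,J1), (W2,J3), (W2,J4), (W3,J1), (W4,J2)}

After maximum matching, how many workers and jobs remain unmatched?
Unmatched: 0 workers, 1 jobs

Maximum matching size: 4
Workers: 4 total, 4 matched, 0 unmatched
Jobs: 5 total, 4 matched, 1 unmatched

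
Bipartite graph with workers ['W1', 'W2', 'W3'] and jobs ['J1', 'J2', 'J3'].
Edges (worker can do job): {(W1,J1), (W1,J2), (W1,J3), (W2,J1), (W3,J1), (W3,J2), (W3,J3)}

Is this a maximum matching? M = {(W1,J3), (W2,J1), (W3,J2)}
Yes, size 3 is maximum

Proposed matching has size 3.
Maximum matching size for this graph: 3.

This is a maximum matching.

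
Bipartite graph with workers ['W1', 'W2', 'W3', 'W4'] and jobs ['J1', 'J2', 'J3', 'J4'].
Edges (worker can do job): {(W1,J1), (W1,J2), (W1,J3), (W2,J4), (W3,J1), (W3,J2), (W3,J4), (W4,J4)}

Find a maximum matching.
Matching: {(W1,J3), (W3,J1), (W4,J4)}

Maximum matching (size 3):
  W1 → J3
  W3 → J1
  W4 → J4

Each worker is assigned to at most one job, and each job to at most one worker.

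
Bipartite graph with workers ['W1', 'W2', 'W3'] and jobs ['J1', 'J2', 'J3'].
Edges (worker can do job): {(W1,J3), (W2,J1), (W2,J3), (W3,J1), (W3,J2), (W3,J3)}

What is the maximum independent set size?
Maximum independent set = 3

By König's theorem:
- Min vertex cover = Max matching = 3
- Max independent set = Total vertices - Min vertex cover
- Max independent set = 6 - 3 = 3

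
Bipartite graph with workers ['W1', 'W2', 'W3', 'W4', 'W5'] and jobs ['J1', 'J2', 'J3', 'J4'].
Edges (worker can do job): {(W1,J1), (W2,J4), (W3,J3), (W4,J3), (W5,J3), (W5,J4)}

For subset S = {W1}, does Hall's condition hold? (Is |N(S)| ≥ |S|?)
Yes: |N(S)| = 1, |S| = 1

Subset S = {W1}
Neighbors N(S) = {J1}

|N(S)| = 1, |S| = 1
Hall's condition: |N(S)| ≥ |S| is satisfied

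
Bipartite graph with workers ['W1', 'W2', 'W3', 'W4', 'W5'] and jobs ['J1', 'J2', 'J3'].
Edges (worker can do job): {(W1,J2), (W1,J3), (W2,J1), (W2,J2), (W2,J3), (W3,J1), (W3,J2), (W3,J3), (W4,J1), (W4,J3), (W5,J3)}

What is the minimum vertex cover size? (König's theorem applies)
Minimum vertex cover size = 3

By König's theorem: in bipartite graphs,
min vertex cover = max matching = 3

Maximum matching has size 3, so minimum vertex cover also has size 3.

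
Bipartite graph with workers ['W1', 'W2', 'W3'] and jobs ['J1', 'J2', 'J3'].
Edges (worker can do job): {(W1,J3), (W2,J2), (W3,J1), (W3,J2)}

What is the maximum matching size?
Maximum matching size = 3

Maximum matching: {(W1,J3), (W2,J2), (W3,J1)}
Size: 3

This assigns 3 workers to 3 distinct jobs.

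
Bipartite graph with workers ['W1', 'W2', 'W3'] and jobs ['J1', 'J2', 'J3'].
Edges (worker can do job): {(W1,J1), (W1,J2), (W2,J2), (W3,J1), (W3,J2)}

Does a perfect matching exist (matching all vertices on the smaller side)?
No, maximum matching has size 2 < 3

Maximum matching has size 2, need 3 for perfect matching.
Unmatched workers: ['W2']
Unmatched jobs: ['J3']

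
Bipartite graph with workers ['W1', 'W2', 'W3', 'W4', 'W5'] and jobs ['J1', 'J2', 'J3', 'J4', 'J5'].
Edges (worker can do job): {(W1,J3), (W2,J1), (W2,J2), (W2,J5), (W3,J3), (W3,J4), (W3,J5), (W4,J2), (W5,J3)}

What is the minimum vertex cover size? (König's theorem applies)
Minimum vertex cover size = 4

By König's theorem: in bipartite graphs,
min vertex cover = max matching = 4

Maximum matching has size 4, so minimum vertex cover also has size 4.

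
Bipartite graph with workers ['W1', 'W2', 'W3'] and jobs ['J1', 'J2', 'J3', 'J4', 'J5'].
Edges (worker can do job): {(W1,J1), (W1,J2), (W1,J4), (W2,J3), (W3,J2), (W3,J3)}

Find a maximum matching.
Matching: {(W1,J4), (W2,J3), (W3,J2)}

Maximum matching (size 3):
  W1 → J4
  W2 → J3
  W3 → J2

Each worker is assigned to at most one job, and each job to at most one worker.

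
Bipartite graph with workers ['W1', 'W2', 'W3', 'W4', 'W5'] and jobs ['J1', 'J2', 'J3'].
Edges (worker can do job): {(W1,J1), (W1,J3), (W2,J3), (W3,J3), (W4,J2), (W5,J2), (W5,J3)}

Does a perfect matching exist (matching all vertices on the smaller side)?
Yes, perfect matching exists (size 3)

Perfect matching: {(W1,J1), (W3,J3), (W5,J2)}
All 3 vertices on the smaller side are matched.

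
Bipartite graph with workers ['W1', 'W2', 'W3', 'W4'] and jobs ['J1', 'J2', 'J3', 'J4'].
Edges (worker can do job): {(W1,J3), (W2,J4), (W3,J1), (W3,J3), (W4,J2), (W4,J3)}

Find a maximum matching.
Matching: {(W1,J3), (W2,J4), (W3,J1), (W4,J2)}

Maximum matching (size 4):
  W1 → J3
  W2 → J4
  W3 → J1
  W4 → J2

Each worker is assigned to at most one job, and each job to at most one worker.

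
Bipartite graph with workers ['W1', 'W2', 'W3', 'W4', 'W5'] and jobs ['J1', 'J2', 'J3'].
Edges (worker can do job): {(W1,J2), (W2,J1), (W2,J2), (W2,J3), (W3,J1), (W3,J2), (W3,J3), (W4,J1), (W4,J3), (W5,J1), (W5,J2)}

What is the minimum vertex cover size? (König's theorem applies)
Minimum vertex cover size = 3

By König's theorem: in bipartite graphs,
min vertex cover = max matching = 3

Maximum matching has size 3, so minimum vertex cover also has size 3.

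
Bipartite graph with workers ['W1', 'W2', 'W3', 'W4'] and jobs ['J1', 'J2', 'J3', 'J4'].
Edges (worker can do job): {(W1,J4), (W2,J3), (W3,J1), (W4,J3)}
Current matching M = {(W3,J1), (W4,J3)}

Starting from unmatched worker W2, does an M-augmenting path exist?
No augmenting path from W2

Alternating search from W2 reaches jobs: {J3}.
Every reachable job is already matched in M, and following those matched edges back to workers exposes no further unvisited jobs.
No M-augmenting path from W2 exists.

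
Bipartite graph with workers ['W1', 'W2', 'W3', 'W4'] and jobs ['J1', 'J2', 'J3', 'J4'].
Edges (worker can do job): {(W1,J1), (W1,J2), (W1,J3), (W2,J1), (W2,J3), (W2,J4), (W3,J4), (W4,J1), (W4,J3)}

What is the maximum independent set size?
Maximum independent set = 4

By König's theorem:
- Min vertex cover = Max matching = 4
- Max independent set = Total vertices - Min vertex cover
- Max independent set = 8 - 4 = 4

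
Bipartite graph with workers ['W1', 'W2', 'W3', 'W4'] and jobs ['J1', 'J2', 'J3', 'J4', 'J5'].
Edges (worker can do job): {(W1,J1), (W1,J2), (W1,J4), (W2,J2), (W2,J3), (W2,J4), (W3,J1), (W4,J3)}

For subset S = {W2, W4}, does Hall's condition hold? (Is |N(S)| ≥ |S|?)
Yes: |N(S)| = 3, |S| = 2

Subset S = {W2, W4}
Neighbors N(S) = {J2, J3, J4}

|N(S)| = 3, |S| = 2
Hall's condition: |N(S)| ≥ |S| is satisfied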